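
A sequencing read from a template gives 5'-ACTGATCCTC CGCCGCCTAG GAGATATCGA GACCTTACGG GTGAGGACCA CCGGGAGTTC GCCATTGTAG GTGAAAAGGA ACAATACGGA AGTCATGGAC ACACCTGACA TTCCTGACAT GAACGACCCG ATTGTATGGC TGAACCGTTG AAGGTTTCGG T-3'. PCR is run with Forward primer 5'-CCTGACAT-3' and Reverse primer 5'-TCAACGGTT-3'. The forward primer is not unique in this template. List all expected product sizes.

The forward primer CCTGACAT matches the top strand at positions 104–111, 113–120.
The reverse primer's reverse complement is AACCGTTGA, matching at positions 143–151.
Each forward site pairs with the reverse site to give a product ending at position 151: sizes 48, 39 bp.

48 bp, 39 bp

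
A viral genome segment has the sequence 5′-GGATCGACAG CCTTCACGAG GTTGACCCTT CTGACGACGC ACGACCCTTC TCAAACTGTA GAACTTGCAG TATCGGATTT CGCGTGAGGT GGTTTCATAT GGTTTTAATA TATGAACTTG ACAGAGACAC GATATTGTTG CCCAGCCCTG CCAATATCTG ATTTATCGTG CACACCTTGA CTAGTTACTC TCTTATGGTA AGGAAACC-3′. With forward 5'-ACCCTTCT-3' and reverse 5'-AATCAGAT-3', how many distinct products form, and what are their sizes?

Two products: 139 bp, 120 bp

The forward primer ACCCTTCT matches the top strand at positions 25–32, 44–51.
The reverse primer's reverse complement is ATCTGATT, matching at positions 156–163.
Each forward site pairs with the reverse site to give a product ending at position 163: sizes 139, 120 bp.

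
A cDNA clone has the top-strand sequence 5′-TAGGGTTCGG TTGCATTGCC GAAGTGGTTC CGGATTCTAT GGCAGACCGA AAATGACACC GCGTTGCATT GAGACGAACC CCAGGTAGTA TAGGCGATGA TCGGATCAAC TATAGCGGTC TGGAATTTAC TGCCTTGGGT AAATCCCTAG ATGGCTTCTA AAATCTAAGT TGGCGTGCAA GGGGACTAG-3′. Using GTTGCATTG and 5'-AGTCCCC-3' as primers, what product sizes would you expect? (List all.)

The forward primer GTTGCATTG matches the top strand at positions 10–18, 63–71.
The reverse primer's reverse complement is GGGGACT, matching at positions 181–187.
Each forward site pairs with the reverse site to give a product ending at position 187: sizes 178, 125 bp.

178 bp, 125 bp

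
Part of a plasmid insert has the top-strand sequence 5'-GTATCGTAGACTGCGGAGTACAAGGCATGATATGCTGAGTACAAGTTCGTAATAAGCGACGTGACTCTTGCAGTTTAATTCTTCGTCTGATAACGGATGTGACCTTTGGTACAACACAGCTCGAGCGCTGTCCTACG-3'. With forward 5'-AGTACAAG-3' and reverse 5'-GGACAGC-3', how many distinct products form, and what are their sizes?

The forward primer AGTACAAG matches the top strand at positions 17–24, 38–45.
The reverse primer's reverse complement is GCTGTCC, matching at positions 127–133.
Each forward site pairs with the reverse site to give a product ending at position 133: sizes 117, 96 bp.

Two products: 117 bp, 96 bp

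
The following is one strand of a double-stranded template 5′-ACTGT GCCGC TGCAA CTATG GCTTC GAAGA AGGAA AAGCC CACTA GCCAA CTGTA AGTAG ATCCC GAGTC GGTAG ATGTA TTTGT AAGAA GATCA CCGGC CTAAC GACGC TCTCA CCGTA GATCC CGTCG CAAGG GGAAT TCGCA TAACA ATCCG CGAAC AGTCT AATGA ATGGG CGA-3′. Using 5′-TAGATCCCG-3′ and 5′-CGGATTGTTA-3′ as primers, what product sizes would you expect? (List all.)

The forward primer TAGATCCCG matches the top strand at positions 58–66, 119–127.
The reverse primer's reverse complement is TAACAATCCG, matching at positions 146–155.
Each forward site pairs with the reverse site to give a product ending at position 155: sizes 98, 37 bp.

98 bp, 37 bp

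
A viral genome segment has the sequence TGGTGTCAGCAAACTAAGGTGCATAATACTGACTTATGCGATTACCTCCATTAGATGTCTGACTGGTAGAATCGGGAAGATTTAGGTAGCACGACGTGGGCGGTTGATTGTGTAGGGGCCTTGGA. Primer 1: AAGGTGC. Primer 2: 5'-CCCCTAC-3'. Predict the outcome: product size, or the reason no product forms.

Yes — a 103 bp product.

Primer 1 (AAGGTGC) matches the top strand at positions 16–22; it acts as a forward primer.
Primer 2's reverse complement is GTAGGGG, matching the top strand at positions 112–118; it acts as a reverse primer.
The 3' ends face each other across positions 16–118, giving a 103 bp product.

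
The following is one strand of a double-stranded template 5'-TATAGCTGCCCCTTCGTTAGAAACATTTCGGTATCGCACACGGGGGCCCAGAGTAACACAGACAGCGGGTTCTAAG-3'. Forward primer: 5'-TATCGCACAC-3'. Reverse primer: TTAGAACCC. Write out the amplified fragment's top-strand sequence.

Scanning the template, TATCGCACAC occurs at positions 32–41; this primer anneals to the bottom strand there with its 3' end pointing downstream.
Taking the reverse complement of TTAGAACCC gives GGGTTCTAA, found at positions 67–75 on the template; the primer anneals here to the top strand with its 3' end pointing upstream.
The product is the template from position 32 through 75 (44 bp).

5'-TATCGCACACGGGGGCCCAGAGTAACACAGACAGCGGGTTCTAA-3'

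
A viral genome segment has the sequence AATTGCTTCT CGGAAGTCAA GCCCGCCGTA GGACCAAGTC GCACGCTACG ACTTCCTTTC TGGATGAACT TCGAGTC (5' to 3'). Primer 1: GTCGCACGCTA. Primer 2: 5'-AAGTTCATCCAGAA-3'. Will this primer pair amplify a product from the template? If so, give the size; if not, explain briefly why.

Yes — a 34 bp product.

Primer 1 (GTCGCACGCTA) matches the top strand at positions 38–48; it acts as a forward primer.
Primer 2's reverse complement is TTCTGGATGAACTT, matching the top strand at positions 58–71; it acts as a reverse primer.
The 3' ends face each other across positions 38–71, giving a 34 bp product.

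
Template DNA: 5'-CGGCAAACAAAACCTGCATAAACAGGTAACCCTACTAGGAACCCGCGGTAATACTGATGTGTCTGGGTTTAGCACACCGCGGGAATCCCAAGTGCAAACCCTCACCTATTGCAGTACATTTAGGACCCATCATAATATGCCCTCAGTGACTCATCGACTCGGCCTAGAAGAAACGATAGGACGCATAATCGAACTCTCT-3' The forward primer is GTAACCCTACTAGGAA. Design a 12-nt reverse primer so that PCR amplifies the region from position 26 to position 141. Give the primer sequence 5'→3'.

The product's 3' end on the top strand is position 141.
The reverse primer anneals to the top strand over positions 130–141, i.e. to TCATAATATGCC.
Its sequence written 5'→3' is the reverse complement: GGCATATTATGA.

5'-GGCATATTATGA-3'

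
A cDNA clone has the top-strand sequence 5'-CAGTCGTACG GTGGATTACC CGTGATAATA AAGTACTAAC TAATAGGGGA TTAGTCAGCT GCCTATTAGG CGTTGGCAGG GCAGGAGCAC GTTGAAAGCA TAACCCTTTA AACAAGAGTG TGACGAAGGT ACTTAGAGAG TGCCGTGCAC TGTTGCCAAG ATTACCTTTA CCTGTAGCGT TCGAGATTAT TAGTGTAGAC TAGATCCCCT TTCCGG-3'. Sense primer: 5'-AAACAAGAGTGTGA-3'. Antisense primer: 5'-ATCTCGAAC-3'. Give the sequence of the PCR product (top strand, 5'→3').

5'-AAACAAGAGTGTGACGAAGGTACTTAGAGAGTGCCGTGCACTGTTGCCAAGATTACCTTTACCTGTAGCGTTCGAGAT-3'

The forward primer matches the template at positions 110–123.
Taking the reverse complement of ATCTCGAAC gives GTTCGAGAT, found at positions 179–187 on the template; the primer anneals here to the top strand with its 3' end pointing upstream.
The product is the template from position 110 through 187 (78 bp).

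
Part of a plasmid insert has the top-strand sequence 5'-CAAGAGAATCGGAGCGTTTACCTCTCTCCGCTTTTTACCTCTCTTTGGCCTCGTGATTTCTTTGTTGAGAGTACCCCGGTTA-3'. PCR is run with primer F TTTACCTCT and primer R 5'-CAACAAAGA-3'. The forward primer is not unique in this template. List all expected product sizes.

The forward primer TTTACCTCT matches the top strand at positions 17–25, 34–42.
The reverse primer's reverse complement is TCTTTGTTG, matching at positions 59–67.
Each forward site pairs with the reverse site to give a product ending at position 67: sizes 51, 34 bp.

51 bp, 34 bp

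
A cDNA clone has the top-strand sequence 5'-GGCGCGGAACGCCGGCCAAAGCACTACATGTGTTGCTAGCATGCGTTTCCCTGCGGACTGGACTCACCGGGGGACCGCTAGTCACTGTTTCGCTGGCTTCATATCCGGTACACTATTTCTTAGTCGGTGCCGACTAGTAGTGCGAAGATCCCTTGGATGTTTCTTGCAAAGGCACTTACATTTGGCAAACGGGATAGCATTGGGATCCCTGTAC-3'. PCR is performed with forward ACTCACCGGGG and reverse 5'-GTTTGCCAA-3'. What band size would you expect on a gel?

Forward primer ACTCACCGGGG is found on the top strand at positions 62–72.
Reverse complement of the reverse primer: TTGGCAAAC. This occurs on the top strand at positions 182–190.
Product length = (reverse-primer end) − (forward-primer start) + 1 = 190 − 62 + 1 = 129 bp.

129 bp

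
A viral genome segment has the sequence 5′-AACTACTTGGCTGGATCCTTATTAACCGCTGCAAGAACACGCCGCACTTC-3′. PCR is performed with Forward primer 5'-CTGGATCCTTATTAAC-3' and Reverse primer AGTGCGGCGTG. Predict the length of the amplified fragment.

38 bp

The forward primer matches the template at positions 11–26.
The reverse primer's reverse complement is CACGCCGCACT, which matches the template at positions 38–48.
Product length = (reverse-primer end) − (forward-primer start) + 1 = 48 − 11 + 1 = 38 bp.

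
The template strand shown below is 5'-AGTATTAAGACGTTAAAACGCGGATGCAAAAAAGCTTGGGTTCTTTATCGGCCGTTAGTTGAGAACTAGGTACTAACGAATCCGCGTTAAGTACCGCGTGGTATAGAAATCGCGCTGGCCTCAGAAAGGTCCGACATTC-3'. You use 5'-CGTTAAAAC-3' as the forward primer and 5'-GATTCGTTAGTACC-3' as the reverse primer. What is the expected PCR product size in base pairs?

72 bp

Forward primer CGTTAAAAC is found on the top strand at positions 11–19.
Reverse complement of the reverse primer: GGTACTAACGAATC. This occurs on the top strand at positions 69–82.
The product runs from position 11 to position 82, so its length is 82 − 11 + 1 = 72 bp.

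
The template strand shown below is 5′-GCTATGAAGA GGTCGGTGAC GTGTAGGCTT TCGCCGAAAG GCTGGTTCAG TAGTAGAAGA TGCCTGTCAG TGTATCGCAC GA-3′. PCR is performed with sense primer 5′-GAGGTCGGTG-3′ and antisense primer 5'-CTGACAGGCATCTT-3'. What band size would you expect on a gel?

62 bp

Scanning the template, GAGGTCGGTG occurs at positions 9–18; this primer anneals to the bottom strand there with its 3' end pointing downstream.
Taking the reverse complement of CTGACAGGCATCTT gives AAGATGCCTGTCAG, found at positions 57–70 on the template; the primer anneals here to the top strand with its 3' end pointing upstream.
Amplicon spans positions 9–70: 62 bp.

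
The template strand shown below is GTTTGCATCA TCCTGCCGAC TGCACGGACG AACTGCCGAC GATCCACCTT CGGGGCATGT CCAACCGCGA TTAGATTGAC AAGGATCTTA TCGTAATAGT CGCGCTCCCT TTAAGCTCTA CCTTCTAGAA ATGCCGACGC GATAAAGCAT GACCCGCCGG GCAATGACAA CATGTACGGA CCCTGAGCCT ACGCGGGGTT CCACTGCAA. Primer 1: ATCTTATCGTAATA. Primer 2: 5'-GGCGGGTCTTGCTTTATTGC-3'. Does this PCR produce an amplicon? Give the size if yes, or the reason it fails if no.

Primer 2 (GGCGGGTCTTGCTTTATTGC) does not match the top strand, and its reverse complement GCAATAAAGCAAGACCCGCC does not match either.
With no annealing site for primer 2, no amplification occurs.

No product — primer 2 has no binding site in the template.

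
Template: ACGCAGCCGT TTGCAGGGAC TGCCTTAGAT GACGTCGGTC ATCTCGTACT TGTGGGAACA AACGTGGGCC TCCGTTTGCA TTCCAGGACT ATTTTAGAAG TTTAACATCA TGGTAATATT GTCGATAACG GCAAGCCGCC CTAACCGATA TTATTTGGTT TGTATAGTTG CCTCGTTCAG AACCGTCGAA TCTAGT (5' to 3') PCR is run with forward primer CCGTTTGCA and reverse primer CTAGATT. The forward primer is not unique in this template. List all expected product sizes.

The forward primer CCGTTTGCA matches the top strand at positions 7–15, 72–80.
The reverse primer's reverse complement is AATCTAG, matching at positions 189–195.
Each forward site pairs with the reverse site to give a product ending at position 195: sizes 189, 124 bp.

189 bp, 124 bp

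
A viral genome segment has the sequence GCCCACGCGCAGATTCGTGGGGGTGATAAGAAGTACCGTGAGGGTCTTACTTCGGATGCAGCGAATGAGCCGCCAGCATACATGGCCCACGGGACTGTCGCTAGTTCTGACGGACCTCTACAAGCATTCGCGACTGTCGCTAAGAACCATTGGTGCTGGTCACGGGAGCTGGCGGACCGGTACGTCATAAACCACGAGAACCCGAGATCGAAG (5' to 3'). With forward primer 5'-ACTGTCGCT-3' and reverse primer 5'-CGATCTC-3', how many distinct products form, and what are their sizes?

Two products: 117 bp, 78 bp

The forward primer ACTGTCGCT matches the top strand at positions 94–102, 133–141.
The reverse primer's reverse complement is GAGATCG, matching at positions 204–210.
Each forward site pairs with the reverse site to give a product ending at position 210: sizes 117, 78 bp.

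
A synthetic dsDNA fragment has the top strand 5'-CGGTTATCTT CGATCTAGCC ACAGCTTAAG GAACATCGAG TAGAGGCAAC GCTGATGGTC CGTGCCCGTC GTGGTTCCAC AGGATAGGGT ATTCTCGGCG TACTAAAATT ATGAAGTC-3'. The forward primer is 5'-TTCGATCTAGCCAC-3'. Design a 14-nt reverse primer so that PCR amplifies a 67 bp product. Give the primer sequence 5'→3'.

5'-ACCACGACGGGCAC-3'

The forward primer binds at positions 9–22, so a 67 bp product ends at position 9 + 67 − 1 = 75.
The reverse primer anneals to the top strand over positions 62–75, i.e. to GTGCCCGTCGTGGT.
Its sequence written 5'→3' is the reverse complement: ACCACGACGGGCAC.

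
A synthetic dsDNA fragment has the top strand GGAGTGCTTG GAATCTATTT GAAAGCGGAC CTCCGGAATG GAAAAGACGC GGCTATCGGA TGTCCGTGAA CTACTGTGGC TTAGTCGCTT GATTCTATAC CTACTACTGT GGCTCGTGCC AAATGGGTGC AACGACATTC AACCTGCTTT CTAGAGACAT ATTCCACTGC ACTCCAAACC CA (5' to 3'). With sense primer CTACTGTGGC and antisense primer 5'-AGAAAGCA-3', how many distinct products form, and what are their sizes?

The forward primer CTACTGTGGC matches the top strand at positions 71–80, 104–113.
The reverse primer's reverse complement is TGCTTTCT, matching at positions 145–152.
Each forward site pairs with the reverse site to give a product ending at position 152: sizes 82, 49 bp.

Two products: 82 bp, 49 bp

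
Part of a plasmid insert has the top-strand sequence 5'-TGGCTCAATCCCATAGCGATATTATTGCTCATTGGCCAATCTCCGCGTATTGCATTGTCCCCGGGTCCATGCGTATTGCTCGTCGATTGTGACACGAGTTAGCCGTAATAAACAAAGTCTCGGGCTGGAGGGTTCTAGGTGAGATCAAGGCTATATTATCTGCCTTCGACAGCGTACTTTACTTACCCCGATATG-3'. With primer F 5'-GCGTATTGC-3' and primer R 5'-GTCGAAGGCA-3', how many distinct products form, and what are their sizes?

The forward primer GCGTATTGC matches the top strand at positions 45–53, 71–79.
The reverse primer's reverse complement is TGCCTTCGAC, matching at positions 161–170.
Each forward site pairs with the reverse site to give a product ending at position 170: sizes 126, 100 bp.

Two products: 126 bp, 100 bp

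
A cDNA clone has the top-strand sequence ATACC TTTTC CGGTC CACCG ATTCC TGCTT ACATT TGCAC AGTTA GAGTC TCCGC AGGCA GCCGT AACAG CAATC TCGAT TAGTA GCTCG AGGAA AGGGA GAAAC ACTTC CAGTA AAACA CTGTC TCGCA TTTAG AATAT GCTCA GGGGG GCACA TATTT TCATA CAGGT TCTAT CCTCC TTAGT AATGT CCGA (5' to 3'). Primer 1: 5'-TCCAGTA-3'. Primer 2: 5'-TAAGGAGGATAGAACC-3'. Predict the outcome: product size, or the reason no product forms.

Primer 1 (TCCAGTA) matches the top strand at positions 109–115; it acts as a forward primer.
Primer 2's reverse complement is GGTTCTATCCTCCTTA, matching the top strand at positions 168–183; it acts as a reverse primer.
The 3' ends face each other across positions 109–183, giving a 75 bp product.

Yes — a 75 bp product.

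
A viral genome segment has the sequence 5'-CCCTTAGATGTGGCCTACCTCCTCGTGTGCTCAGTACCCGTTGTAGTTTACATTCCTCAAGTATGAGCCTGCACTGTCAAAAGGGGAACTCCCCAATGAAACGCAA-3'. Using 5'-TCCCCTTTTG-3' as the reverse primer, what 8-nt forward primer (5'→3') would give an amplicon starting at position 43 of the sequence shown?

5'-GTAGTTTA-3'

The reverse primer's reverse complement CAAAAGGGGA matches the template at positions 78–87; the product starts at position 43.
The forward primer is identical to the top strand over positions 43–50: GTAGTTTA.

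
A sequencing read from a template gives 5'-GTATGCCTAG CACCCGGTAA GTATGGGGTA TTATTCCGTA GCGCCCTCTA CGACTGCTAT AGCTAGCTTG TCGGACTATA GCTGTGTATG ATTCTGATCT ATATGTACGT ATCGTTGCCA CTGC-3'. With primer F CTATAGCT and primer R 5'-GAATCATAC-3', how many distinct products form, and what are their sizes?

The forward primer CTATAGCT matches the top strand at positions 57–64, 76–83.
The reverse primer's reverse complement is GTATGATTC, matching at positions 86–94.
Each forward site pairs with the reverse site to give a product ending at position 94: sizes 38, 19 bp.

Two products: 38 bp, 19 bp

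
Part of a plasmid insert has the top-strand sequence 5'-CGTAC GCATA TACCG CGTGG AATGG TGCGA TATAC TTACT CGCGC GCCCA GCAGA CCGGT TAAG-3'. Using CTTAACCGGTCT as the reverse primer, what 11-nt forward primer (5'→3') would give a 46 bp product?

5'-GGAATGGTGCG-3'

The reverse primer's reverse complement AGACCGGTTAAG matches the template at positions 53–64, so the product ends at position 64.
A 46 bp product then starts at position 64 − 46 + 1 = 19.
The forward primer is identical to the top strand there: GGAATGGTGCG.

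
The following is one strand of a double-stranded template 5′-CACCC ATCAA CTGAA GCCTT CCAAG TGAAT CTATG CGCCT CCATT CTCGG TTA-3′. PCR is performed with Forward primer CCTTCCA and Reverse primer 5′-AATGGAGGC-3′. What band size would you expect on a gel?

29 bp

Scanning the template, CCTTCCA occurs at positions 17–23; this primer anneals to the bottom strand there with its 3' end pointing downstream.
The reverse primer's reverse complement is GCCTCCATT, which matches the template at positions 37–45.
Product length = (reverse-primer end) − (forward-primer start) + 1 = 45 − 17 + 1 = 29 bp.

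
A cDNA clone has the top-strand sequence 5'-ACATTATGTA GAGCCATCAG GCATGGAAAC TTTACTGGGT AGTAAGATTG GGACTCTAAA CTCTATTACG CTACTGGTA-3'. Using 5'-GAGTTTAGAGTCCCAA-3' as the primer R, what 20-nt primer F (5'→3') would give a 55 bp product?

5'-TAGAGCCATCAGGCATGGAA-3'

The reverse primer's reverse complement TTGGGACTCTAAACTC matches the template at positions 48–63, so the product ends at position 63.
A 55 bp product then starts at position 63 − 55 + 1 = 9.
The forward primer is identical to the top strand there: TAGAGCCATCAGGCATGGAA.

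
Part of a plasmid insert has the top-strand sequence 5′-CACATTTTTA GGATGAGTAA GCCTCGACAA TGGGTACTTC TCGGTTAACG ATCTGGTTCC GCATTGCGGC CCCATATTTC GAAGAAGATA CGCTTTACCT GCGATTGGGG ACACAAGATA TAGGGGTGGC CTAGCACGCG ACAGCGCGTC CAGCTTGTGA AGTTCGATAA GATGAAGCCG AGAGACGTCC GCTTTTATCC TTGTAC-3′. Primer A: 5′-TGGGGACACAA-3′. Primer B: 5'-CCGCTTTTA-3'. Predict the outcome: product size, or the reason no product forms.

No product — both primers anneal to the same strand and extend in the same direction.

Primer A (TGGGGACACAA) matches the top strand at positions 106–116 (3' end points downstream).
Primer B (CCGCTTTTA) also matches the top strand directly, at positions 189–197 — its reverse complement TAAAAGCGG is not present.
Both primers anneal to the bottom strand with 3' ends pointing the same way, so neither can prime synthesis back toward the other.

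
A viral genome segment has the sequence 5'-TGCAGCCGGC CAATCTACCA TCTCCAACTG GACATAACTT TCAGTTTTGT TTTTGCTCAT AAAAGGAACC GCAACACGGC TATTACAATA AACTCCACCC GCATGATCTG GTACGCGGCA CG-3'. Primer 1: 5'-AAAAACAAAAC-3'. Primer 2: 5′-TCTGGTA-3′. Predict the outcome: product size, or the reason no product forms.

No product — the primers' 3' ends point away from each other.

Primer 1 (AAAAACAAAAC) has reverse complement GTTTTGTTTTT, which matches the top strand at positions 44–54; primer 1 anneals to the top strand there with its 3' end pointing upstream toward position 44.
Primer 2 (TCTGGTA) matches the top strand directly at positions 107–113; it anneals to the bottom strand with its 3' end pointing downstream toward position 113.
The 3' ends diverge (primer 1 extends toward position 1, primer 2 toward position 122), so the primers never converge on a shared product.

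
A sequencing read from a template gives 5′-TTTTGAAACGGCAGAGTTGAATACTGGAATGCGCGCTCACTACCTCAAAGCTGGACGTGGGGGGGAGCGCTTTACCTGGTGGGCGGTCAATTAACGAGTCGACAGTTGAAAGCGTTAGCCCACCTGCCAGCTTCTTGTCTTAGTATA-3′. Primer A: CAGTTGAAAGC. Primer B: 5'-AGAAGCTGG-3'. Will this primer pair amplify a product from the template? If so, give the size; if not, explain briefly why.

Yes — a 33 bp product.

Primer A (CAGTTGAAAGC) matches the top strand at positions 103–113; it acts as a forward primer.
Primer B's reverse complement is CCAGCTTCT, matching the top strand at positions 127–135; it acts as a reverse primer.
The 3' ends face each other across positions 103–135, giving a 33 bp product.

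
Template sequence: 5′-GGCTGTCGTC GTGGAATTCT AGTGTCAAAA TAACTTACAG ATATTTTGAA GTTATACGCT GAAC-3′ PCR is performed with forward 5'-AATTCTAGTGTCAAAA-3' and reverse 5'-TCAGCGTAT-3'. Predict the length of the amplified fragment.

The forward primer matches the template at positions 15–30.
The reverse primer's reverse complement is ATACGCTGA, which matches the template at positions 54–62.
The product runs from position 15 to position 62, so its length is 62 − 15 + 1 = 48 bp.

48 bp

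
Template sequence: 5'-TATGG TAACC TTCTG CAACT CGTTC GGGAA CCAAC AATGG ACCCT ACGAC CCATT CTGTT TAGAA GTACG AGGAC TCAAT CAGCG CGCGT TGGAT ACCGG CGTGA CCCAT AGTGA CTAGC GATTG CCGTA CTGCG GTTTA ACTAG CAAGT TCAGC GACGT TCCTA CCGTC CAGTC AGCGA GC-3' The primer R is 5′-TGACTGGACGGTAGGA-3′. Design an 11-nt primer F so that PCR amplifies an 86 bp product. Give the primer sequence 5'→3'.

5'-TGGATACCGGC-3'

The reverse primer's reverse complement TCCTACCGTCCAGTCA matches the template at positions 161–176, so the product ends at position 176.
An 86 bp product then starts at position 176 − 86 + 1 = 91.
The forward primer is identical to the top strand there: TGGATACCGGC.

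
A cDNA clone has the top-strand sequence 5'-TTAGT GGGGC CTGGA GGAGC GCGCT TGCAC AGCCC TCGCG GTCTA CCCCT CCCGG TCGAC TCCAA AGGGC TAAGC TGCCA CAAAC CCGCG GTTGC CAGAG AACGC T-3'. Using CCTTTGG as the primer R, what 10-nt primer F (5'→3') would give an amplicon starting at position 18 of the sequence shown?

5'-AGCGCGCTTG-3'

The reverse primer's reverse complement CCAAAGG matches the template at positions 62–68; the product starts at position 18.
The forward primer is identical to the top strand over positions 18–27: AGCGCGCTTG.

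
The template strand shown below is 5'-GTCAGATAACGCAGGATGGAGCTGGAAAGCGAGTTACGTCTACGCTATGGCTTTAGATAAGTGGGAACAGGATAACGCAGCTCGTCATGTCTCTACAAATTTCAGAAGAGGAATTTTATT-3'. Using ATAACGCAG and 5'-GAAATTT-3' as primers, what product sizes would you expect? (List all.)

98 bp, 32 bp

The forward primer ATAACGCAG matches the top strand at positions 6–14, 72–80.
The reverse primer's reverse complement is AAATTTC, matching at positions 97–103.
Each forward site pairs with the reverse site to give a product ending at position 103: sizes 98, 32 bp.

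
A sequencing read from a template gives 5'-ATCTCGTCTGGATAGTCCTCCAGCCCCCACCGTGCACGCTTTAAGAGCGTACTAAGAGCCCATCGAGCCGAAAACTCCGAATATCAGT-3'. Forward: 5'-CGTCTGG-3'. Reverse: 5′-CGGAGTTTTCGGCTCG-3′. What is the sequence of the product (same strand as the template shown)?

Scanning the template, CGTCTGG occurs at positions 5–11; this primer anneals to the bottom strand there with its 3' end pointing downstream.
Taking the reverse complement of CGGAGTTTTCGGCTCG gives CGAGCCGAAAACTCCG, found at positions 64–79 on the template; the primer anneals here to the top strand with its 3' end pointing upstream.
The product is the template from position 5 through 79 (75 bp).

5'-CGTCTGGATAGTCCTCCAGCCCCCACCGTGCACGCTTTAAGAGCGTACTAAGAGCCCATCGAGCCGAAAACTCCG-3'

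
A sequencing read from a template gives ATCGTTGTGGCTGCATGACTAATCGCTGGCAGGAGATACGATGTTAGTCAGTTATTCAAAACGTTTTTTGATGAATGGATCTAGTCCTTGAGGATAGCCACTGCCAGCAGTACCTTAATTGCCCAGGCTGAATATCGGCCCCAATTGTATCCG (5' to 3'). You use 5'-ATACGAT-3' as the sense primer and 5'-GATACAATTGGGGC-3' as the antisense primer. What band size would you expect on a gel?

The forward primer matches the template at positions 36–42.
Reverse complement of the reverse primer: GCCCCAATTGTATC. This occurs on the top strand at positions 138–151.
The product runs from position 36 to position 151, so its length is 151 − 36 + 1 = 116 bp.

116 bp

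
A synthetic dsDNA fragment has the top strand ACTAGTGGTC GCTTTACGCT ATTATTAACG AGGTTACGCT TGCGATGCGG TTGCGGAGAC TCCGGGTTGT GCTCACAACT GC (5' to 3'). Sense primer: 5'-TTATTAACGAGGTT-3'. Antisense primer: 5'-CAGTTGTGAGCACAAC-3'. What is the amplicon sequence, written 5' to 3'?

Scanning the template, TTATTAACGAGGTT occurs at positions 22–35; this primer anneals to the bottom strand there with its 3' end pointing downstream.
Taking the reverse complement of CAGTTGTGAGCACAAC gives GTTGTGCTCACAACTG, found at positions 66–81 on the template; the primer anneals here to the top strand with its 3' end pointing upstream.
The product is the template from position 22 through 81 (60 bp).

5'-TTATTAACGAGGTTACGCTTGCGATGCGGTTGCGGAGACTCCGGGTTGTGCTCACAACTG-3'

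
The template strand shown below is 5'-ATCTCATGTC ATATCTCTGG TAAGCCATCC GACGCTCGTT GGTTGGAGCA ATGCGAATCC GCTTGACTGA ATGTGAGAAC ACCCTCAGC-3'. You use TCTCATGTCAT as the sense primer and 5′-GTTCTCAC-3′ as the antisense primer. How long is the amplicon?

79 bp

The forward primer matches the template at positions 2–12.
The reverse primer's reverse complement is GTGAGAAC, which matches the template at positions 73–80.
The product runs from position 2 to position 80, so its length is 80 − 2 + 1 = 79 bp.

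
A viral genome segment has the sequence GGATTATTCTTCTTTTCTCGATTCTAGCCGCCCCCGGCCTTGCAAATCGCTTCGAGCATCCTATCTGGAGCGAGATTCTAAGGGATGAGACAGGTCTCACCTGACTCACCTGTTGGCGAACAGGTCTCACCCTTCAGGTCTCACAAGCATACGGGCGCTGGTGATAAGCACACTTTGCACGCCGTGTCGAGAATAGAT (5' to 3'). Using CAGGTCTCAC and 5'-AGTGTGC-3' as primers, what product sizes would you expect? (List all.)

The forward primer CAGGTCTCAC matches the top strand at positions 91–100, 121–130, 135–144.
The reverse primer's reverse complement is GCACACT, matching at positions 168–174.
Each forward site pairs with the reverse site to give a product ending at position 174: sizes 84, 54, 40 bp.

84 bp, 54 bp, 40 bp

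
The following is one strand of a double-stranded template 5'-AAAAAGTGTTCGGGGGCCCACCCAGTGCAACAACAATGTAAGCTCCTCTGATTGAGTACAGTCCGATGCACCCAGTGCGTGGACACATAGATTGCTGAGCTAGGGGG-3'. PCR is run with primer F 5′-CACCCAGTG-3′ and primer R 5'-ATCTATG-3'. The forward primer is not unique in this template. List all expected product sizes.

The forward primer CACCCAGTG matches the top strand at positions 19–27, 69–77.
The reverse primer's reverse complement is CATAGAT, matching at positions 86–92.
Each forward site pairs with the reverse site to give a product ending at position 92: sizes 74, 24 bp.

74 bp, 24 bp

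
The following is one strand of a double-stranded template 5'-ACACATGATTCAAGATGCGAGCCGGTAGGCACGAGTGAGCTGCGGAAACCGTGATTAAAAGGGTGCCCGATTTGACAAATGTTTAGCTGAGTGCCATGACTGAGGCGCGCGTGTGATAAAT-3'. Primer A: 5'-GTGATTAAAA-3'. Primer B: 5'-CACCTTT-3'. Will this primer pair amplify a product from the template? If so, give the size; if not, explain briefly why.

No product — primer B has no binding site in the template.

Primer B (CACCTTT) does not match the top strand, and its reverse complement AAAGGTG does not match either.
With no annealing site for primer B, no amplification occurs.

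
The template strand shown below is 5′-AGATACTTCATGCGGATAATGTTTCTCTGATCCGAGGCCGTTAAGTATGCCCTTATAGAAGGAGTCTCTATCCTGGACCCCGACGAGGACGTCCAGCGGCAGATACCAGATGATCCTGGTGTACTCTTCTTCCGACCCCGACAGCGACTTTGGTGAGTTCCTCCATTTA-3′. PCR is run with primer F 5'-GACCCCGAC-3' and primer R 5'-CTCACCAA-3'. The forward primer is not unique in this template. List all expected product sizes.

82 bp, 24 bp

The forward primer GACCCCGAC matches the top strand at positions 76–84, 134–142.
The reverse primer's reverse complement is TTGGTGAG, matching at positions 150–157.
Each forward site pairs with the reverse site to give a product ending at position 157: sizes 82, 24 bp.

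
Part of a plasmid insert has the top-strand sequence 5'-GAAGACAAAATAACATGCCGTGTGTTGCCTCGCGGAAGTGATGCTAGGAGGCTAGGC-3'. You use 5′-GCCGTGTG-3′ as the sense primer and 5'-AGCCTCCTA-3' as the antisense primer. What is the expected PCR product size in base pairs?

37 bp

Scanning the template, GCCGTGTG occurs at positions 17–24; this primer anneals to the bottom strand there with its 3' end pointing downstream.
Reverse complement of the reverse primer: TAGGAGGCT. This occurs on the top strand at positions 45–53.
Product length = (reverse-primer end) − (forward-primer start) + 1 = 53 − 17 + 1 = 37 bp.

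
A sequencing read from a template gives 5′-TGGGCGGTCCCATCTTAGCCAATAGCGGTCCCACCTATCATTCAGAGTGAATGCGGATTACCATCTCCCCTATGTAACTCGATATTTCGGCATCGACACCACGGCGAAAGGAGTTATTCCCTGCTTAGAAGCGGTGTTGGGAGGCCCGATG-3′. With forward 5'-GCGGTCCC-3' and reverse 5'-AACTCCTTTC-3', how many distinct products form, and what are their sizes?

Two products: 112 bp, 91 bp

The forward primer GCGGTCCC matches the top strand at positions 4–11, 25–32.
The reverse primer's reverse complement is GAAAGGAGTT, matching at positions 106–115.
Each forward site pairs with the reverse site to give a product ending at position 115: sizes 112, 91 bp.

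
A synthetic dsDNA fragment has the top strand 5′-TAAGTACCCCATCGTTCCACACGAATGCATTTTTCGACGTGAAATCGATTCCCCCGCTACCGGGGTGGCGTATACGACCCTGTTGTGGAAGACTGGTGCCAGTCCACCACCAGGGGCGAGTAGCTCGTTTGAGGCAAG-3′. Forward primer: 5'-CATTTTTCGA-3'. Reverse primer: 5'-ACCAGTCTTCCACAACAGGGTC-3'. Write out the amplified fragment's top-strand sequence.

5'-CATTTTTCGACGTGAAATCGATTCCCCCGCTACCGGGGTGGCGTATACGACCCTGTTGTGGAAGACTGGT-3'

The forward primer matches the template at positions 28–37.
The reverse primer's reverse complement is GACCCTGTTGTGGAAGACTGGT, which matches the template at positions 76–97.
The product is the template from position 28 through 97 (70 bp).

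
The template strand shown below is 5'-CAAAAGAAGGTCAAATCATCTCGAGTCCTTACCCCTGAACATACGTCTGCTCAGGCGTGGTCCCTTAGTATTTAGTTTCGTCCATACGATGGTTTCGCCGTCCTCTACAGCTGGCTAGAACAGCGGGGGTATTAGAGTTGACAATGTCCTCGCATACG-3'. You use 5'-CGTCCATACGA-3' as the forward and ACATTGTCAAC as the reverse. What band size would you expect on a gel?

69 bp

Forward primer CGTCCATACGA is found on the top strand at positions 79–89.
Taking the reverse complement of ACATTGTCAAC gives GTTGACAATGT, found at positions 137–147 on the template; the primer anneals here to the top strand with its 3' end pointing upstream.
Amplicon spans positions 79–147: 69 bp.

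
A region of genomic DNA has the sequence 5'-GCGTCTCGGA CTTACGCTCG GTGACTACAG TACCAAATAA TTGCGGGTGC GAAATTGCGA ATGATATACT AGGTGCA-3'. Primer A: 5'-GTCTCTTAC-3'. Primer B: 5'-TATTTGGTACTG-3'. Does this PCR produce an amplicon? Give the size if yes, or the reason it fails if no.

Primer A (GTCTCTTAC) does not match the top strand, and its reverse complement GTAAGAGAC does not match either.
With no annealing site for primer A, no amplification occurs.

No product — primer A has no binding site in the template.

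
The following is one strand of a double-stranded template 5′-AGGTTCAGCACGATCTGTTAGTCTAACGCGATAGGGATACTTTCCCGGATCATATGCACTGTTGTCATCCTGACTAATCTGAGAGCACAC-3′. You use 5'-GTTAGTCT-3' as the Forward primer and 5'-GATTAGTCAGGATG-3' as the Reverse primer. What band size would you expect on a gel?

63 bp

Scanning the template, GTTAGTCT occurs at positions 17–24; this primer anneals to the bottom strand there with its 3' end pointing downstream.
Reverse complement of the reverse primer: CATCCTGACTAATC. This occurs on the top strand at positions 66–79.
Product length = (reverse-primer end) − (forward-primer start) + 1 = 79 − 17 + 1 = 63 bp.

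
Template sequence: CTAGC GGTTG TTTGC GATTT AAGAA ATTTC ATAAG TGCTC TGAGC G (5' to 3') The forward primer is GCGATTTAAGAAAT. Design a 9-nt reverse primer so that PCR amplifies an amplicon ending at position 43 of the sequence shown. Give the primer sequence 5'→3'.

5'-TCAGAGCAC-3'

The forward primer binds at positions 14–27; the product's 3' end on the top strand is position 43.
The reverse primer anneals to the top strand over positions 35–43, i.e. to GTGCTCTGA.
Its sequence written 5'→3' is the reverse complement: TCAGAGCAC.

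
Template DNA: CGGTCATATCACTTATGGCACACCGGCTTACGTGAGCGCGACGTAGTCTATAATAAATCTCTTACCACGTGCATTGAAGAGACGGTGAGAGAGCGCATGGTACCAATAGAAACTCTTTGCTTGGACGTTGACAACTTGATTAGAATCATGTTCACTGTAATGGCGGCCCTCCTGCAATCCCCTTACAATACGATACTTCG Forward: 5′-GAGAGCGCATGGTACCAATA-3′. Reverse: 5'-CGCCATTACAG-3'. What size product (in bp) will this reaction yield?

77 bp

Scanning the template, GAGAGCGCATGGTACCAATA occurs at positions 89–108; this primer anneals to the bottom strand there with its 3' end pointing downstream.
The reverse primer's reverse complement is CTGTAATGGCG, which matches the template at positions 155–165.
The product runs from position 89 to position 165, so its length is 165 − 89 + 1 = 77 bp.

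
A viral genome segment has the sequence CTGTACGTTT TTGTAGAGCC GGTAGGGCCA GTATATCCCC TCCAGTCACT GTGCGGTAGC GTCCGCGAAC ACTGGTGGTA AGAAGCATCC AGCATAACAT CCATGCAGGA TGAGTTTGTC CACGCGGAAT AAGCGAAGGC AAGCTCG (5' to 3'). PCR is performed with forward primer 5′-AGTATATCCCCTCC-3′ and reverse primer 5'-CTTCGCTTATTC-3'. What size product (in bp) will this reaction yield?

109 bp

The forward primer matches the template at positions 30–43.
Taking the reverse complement of CTTCGCTTATTC gives GAATAAGCGAAG, found at positions 127–138 on the template; the primer anneals here to the top strand with its 3' end pointing upstream.
Amplicon spans positions 30–138: 109 bp.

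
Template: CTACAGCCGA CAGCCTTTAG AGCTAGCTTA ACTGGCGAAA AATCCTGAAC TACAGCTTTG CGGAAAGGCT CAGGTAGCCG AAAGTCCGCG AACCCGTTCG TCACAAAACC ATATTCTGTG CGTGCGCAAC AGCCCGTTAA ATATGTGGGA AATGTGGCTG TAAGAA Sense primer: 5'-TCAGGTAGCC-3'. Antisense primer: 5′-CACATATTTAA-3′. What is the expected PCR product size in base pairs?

78 bp

Scanning the template, TCAGGTAGCC occurs at positions 70–79; this primer anneals to the bottom strand there with its 3' end pointing downstream.
The reverse primer's reverse complement is TTAAATATGTG, which matches the template at positions 137–147.
Product length = (reverse-primer end) − (forward-primer start) + 1 = 147 − 70 + 1 = 78 bp.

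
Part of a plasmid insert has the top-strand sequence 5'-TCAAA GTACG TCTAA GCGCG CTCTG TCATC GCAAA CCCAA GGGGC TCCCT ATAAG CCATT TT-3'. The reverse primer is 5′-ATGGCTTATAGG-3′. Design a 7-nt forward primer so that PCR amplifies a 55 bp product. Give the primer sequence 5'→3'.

The reverse primer's reverse complement CCTATAAGCCAT matches the template at positions 48–59, so the product ends at position 59.
A 55 bp product then starts at position 59 − 55 + 1 = 5.
The forward primer is identical to the top strand there: AGTACGT.

5'-AGTACGT-3'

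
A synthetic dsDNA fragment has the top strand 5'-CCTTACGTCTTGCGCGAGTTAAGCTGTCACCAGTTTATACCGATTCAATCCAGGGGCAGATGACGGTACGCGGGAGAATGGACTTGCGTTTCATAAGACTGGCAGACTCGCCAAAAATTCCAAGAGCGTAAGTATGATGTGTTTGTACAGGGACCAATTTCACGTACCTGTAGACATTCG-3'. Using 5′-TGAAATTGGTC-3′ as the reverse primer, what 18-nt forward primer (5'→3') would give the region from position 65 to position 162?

5'-GGTACGCGGGAGAATGGA-3'

The reverse primer's reverse complement GACCAATTTCA matches the template at positions 152–162; the product starts at position 65.
The forward primer is identical to the top strand over positions 65–82: GGTACGCGGGAGAATGGA.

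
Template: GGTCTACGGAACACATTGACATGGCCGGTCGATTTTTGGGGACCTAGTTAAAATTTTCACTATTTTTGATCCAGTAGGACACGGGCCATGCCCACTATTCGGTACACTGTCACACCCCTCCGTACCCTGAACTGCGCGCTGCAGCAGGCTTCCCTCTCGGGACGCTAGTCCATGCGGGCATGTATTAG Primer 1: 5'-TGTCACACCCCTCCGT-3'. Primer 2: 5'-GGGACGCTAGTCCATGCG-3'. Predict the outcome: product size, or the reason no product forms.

No product — both primers anneal to the same strand and extend in the same direction.

Primer 1 (TGTCACACCCCTCCGT) matches the top strand at positions 108–123 (3' end points downstream).
Primer 2 (GGGACGCTAGTCCATGCG) also matches the top strand directly, at positions 159–176 — its reverse complement CGCATGGACTAGCGTCCC is not present.
Both primers anneal to the bottom strand with 3' ends pointing the same way, so neither can prime synthesis back toward the other.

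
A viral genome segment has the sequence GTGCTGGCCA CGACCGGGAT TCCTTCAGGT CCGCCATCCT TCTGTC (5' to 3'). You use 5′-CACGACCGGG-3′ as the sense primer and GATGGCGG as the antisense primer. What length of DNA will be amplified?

Scanning the template, CACGACCGGG occurs at positions 9–18; this primer anneals to the bottom strand there with its 3' end pointing downstream.
The reverse primer's reverse complement is CCGCCATC, which matches the template at positions 31–38.
Product length = (reverse-primer end) − (forward-primer start) + 1 = 38 − 9 + 1 = 30 bp.

30 bp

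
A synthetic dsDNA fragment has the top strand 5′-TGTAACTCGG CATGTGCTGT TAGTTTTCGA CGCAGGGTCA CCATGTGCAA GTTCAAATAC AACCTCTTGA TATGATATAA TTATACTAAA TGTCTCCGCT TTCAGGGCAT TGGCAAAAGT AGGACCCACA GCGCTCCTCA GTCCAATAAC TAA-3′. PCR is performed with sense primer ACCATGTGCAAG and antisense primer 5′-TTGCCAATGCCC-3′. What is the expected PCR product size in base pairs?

77 bp

Forward primer ACCATGTGCAAG is found on the top strand at positions 40–51.
The reverse primer's reverse complement is GGGCATTGGCAA, which matches the template at positions 105–116.
Product length = (reverse-primer end) − (forward-primer start) + 1 = 116 − 40 + 1 = 77 bp.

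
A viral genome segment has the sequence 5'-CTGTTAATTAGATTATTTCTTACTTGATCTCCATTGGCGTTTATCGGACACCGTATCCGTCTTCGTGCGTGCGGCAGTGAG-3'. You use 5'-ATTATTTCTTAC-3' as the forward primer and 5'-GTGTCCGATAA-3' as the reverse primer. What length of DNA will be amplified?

40 bp

Scanning the template, ATTATTTCTTAC occurs at positions 12–23; this primer anneals to the bottom strand there with its 3' end pointing downstream.
Taking the reverse complement of GTGTCCGATAA gives TTATCGGACAC, found at positions 41–51 on the template; the primer anneals here to the top strand with its 3' end pointing upstream.
The product runs from position 12 to position 51, so its length is 51 − 12 + 1 = 40 bp.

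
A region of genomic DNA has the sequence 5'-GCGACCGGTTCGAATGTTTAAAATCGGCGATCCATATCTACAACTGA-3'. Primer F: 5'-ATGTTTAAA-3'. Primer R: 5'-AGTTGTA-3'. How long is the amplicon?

32 bp

Forward primer ATGTTTAAA is found on the top strand at positions 14–22.
The reverse primer's reverse complement is TACAACT, which matches the template at positions 39–45.
The product runs from position 14 to position 45, so its length is 45 − 14 + 1 = 32 bp.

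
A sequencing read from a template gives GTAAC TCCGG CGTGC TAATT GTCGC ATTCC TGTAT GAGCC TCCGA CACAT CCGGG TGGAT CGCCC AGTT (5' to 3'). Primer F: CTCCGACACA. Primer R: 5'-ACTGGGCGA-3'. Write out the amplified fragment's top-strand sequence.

5'-CTCCGACACATCCGGGTGGATCGCCCAGT-3'

Forward primer CTCCGACACA is found on the top strand at positions 40–49.
Taking the reverse complement of ACTGGGCGA gives TCGCCCAGT, found at positions 60–68 on the template; the primer anneals here to the top strand with its 3' end pointing upstream.
The product is the template from position 40 through 68 (29 bp).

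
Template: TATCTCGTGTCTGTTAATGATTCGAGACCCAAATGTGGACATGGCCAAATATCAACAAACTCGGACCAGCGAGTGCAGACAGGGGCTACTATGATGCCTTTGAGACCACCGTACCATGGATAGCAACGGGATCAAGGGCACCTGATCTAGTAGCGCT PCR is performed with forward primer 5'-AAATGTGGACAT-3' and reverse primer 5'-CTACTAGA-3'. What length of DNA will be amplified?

123 bp

Forward primer AAATGTGGACAT is found on the top strand at positions 31–42.
Reverse complement of the reverse primer: TCTAGTAG. This occurs on the top strand at positions 146–153.
Product length = (reverse-primer end) − (forward-primer start) + 1 = 153 − 31 + 1 = 123 bp.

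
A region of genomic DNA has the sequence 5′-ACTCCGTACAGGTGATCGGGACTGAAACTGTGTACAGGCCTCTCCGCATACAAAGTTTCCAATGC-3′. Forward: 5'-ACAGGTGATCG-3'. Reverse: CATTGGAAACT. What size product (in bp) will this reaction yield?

The forward primer matches the template at positions 8–18.
Taking the reverse complement of CATTGGAAACT gives AGTTTCCAATG, found at positions 54–64 on the template; the primer anneals here to the top strand with its 3' end pointing upstream.
Product length = (reverse-primer end) − (forward-primer start) + 1 = 64 − 8 + 1 = 57 bp.

57 bp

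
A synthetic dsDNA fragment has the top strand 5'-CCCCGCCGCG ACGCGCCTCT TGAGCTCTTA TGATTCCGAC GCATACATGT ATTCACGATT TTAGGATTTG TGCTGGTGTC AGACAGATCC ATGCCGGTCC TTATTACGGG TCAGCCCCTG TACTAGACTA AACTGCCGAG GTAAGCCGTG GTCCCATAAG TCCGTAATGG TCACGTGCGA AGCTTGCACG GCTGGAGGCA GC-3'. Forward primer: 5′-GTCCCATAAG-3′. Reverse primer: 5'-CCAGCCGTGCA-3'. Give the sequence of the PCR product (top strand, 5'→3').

5'-GTCCCATAAGTCCGTAATGGTCACGTGCGAAGCTTGCACGGCTGG-3'

The forward primer matches the template at positions 151–160.
The reverse primer's reverse complement is TGCACGGCTGG, which matches the template at positions 185–195.
The product is the template from position 151 through 195 (45 bp).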